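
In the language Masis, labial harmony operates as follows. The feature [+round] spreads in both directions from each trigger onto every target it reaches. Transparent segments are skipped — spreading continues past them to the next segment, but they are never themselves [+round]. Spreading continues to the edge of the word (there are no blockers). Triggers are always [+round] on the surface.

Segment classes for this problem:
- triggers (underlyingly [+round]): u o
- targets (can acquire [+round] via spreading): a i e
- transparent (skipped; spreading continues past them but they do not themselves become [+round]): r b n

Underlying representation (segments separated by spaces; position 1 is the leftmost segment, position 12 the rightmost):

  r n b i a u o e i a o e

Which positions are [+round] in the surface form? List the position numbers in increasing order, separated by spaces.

From /u/ at 6 rightward: 7 /o/ is itself a trigger — this domain ends here.
From /u/ at 6 leftward: 5 /a/ → [+round]; 4 /i/ → [+round]; 3 /b/ transparent; 2 /n/ transparent; 1 /r/ transparent; word edge.
From /o/ at 7 rightward: 8 /e/ → [+round]; 9 /i/ → [+round]; 10 /a/ → [+round]; 11 /o/ is itself a trigger — this domain ends here.
From /o/ at 7 leftward: 6 /u/ is itself a trigger — this domain ends here.
From /o/ at 11 rightward: 12 /e/ → [+round]; word edge.
From /o/ at 11 leftward: 10 /a/ → [+round]; 9 /i/ → [+round]; 8 /e/ → [+round]; 7 /o/ is itself a trigger — this domain ends here.

4 5 6 7 8 9 10 11 12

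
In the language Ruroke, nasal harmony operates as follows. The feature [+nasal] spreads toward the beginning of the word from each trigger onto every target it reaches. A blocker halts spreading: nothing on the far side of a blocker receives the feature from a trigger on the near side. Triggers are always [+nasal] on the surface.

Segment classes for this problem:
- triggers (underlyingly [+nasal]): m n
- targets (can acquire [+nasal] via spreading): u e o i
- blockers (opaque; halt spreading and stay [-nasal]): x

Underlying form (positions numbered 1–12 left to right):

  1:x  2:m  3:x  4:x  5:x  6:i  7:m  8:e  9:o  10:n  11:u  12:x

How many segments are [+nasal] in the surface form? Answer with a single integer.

From /m/ at 2 leftward: 1 /x/ blocks.
From /m/ at 7 leftward: 6 /i/ → [+nasal]; 5 /x/ blocks.
From /n/ at 10 leftward: 9 /o/ → [+nasal]; 8 /e/ → [+nasal]; 7 /m/ is itself a trigger — this domain ends here.
Target with no active source: position 11 stays [-nasal].
[+nasal] positions on the surface: 2 6 7 8 9 10.

6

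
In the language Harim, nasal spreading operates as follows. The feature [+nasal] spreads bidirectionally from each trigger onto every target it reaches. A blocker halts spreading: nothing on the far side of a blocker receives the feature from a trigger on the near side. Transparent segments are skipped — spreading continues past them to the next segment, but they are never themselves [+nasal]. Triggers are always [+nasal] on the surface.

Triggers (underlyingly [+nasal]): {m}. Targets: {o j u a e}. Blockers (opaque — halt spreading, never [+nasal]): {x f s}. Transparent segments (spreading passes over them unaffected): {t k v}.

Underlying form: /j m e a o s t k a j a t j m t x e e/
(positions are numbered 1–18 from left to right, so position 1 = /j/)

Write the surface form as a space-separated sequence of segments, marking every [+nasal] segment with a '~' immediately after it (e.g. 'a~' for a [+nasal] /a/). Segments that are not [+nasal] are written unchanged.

j~ m~ e~ a~ o~ s t k a~ j~ a~ t j~ m~ t x e e

From /m/ at 2 rightward: 3 /e/ → [+nasal]; 4 /a/ → [+nasal]; 5 /o/ → [+nasal]; 6 /s/ blocks.
From /m/ at 2 leftward: 1 /j/ → [+nasal]; word edge.
From /m/ at 14 rightward: 15 /t/ transparent; 16 /x/ blocks.
From /m/ at 14 leftward: 13 /j/ → [+nasal]; 12 /t/ transparent; 11 /a/ → [+nasal]; 10 /j/ → [+nasal]; 9 /a/ → [+nasal]; 8 /k/ transparent; 7 /t/ transparent; 6 /s/ blocks.
Targets with no active source: positions 17 18 stay [-nasal].
[+nasal] positions on the surface: 1 2 3 4 5 9 10 11 13 14.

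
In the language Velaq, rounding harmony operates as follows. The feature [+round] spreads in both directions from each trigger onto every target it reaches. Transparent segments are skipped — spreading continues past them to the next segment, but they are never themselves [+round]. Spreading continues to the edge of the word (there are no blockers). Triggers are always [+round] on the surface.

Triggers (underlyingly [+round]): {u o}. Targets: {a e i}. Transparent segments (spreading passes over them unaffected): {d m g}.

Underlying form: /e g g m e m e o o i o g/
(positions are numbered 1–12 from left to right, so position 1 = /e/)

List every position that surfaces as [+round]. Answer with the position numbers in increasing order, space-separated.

1 5 7 8 9 10 11

From /o/ at 8 rightward: 9 /o/ is itself a trigger — this domain ends here.
From /o/ at 8 leftward: 7 /e/ → [+round]; 6 /m/ transparent; 5 /e/ → [+round]; 4 /m/ transparent; 3 /g/ transparent; 2 /g/ transparent; 1 /e/ → [+round]; word edge.
From /o/ at 9 rightward: 10 /i/ → [+round]; 11 /o/ is itself a trigger — this domain ends here.
From /o/ at 9 leftward: 8 /o/ is itself a trigger — this domain ends here.
From /o/ at 11 rightward: 12 /g/ transparent; word edge.
From /o/ at 11 leftward: 10 /i/ → [+round]; 9 /o/ is itself a trigger — this domain ends here.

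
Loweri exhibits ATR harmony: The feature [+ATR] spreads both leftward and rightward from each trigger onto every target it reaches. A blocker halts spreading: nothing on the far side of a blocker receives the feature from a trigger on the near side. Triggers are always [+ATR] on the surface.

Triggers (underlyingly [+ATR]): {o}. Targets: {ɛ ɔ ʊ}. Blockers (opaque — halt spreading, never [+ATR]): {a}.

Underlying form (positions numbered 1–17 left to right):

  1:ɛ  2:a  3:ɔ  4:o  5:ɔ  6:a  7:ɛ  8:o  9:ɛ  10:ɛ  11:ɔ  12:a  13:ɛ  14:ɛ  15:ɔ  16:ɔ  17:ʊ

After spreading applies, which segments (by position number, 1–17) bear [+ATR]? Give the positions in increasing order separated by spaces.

3 4 5 7 8 9 10 11

From /o/ at 4 rightward: 5 /ɔ/ → [+ATR]; 6 /a/ blocks.
From /o/ at 4 leftward: 3 /ɔ/ → [+ATR]; 2 /a/ blocks.
From /o/ at 8 rightward: 9 /ɛ/ → [+ATR]; 10 /ɛ/ → [+ATR]; 11 /ɔ/ → [+ATR]; 12 /a/ blocks.
From /o/ at 8 leftward: 7 /ɛ/ → [+ATR]; 6 /a/ blocks.
Targets with no active source: positions 1 13 14 15 16 17 stay [-ATR].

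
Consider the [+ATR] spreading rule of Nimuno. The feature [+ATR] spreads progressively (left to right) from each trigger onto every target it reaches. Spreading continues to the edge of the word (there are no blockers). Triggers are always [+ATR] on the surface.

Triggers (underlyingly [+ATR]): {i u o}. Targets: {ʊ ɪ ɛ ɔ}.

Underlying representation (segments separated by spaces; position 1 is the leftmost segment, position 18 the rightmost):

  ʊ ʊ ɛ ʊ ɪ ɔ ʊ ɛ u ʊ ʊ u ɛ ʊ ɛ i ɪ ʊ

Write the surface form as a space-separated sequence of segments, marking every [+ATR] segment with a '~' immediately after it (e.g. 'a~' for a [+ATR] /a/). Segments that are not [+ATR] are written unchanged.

From /u/ at 9 rightward: 10 /ʊ/ → [+ATR]; 11 /ʊ/ → [+ATR]; 12 /u/ is itself a trigger — this domain ends here.
From /u/ at 12 rightward: 13 /ɛ/ → [+ATR]; 14 /ʊ/ → [+ATR]; 15 /ɛ/ → [+ATR]; 16 /i/ is itself a trigger — this domain ends here.
From /i/ at 16 rightward: 17 /ɪ/ → [+ATR]; 18 /ʊ/ → [+ATR]; word edge.
Targets with no active source: positions 1 2 3 4 5 6 7 8 stay [-ATR].
[+ATR] positions on the surface: 9 10 11 12 13 14 15 16 17 18.

ʊ ʊ ɛ ʊ ɪ ɔ ʊ ɛ u~ ʊ~ ʊ~ u~ ɛ~ ʊ~ ɛ~ i~ ɪ~ ʊ~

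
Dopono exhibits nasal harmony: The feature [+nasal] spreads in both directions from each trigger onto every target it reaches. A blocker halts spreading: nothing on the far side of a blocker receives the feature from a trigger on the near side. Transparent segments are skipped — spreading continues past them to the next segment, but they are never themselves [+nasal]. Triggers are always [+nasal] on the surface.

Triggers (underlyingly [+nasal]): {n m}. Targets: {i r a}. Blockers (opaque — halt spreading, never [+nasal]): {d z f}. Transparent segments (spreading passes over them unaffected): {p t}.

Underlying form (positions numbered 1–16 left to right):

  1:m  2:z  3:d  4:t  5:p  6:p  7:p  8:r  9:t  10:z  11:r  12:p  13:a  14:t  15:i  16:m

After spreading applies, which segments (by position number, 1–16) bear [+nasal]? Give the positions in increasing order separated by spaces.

1 11 13 15 16

From /m/ at 1 rightward: 2 /z/ blocks.
From /m/ at 1 leftward: word edge.
From /m/ at 16 rightward: word edge.
From /m/ at 16 leftward: 15 /i/ → [+nasal]; 14 /t/ transparent; 13 /a/ → [+nasal]; 12 /p/ transparent; 11 /r/ → [+nasal]; 10 /z/ blocks.
Target with no active source: position 8 stays [-nasal].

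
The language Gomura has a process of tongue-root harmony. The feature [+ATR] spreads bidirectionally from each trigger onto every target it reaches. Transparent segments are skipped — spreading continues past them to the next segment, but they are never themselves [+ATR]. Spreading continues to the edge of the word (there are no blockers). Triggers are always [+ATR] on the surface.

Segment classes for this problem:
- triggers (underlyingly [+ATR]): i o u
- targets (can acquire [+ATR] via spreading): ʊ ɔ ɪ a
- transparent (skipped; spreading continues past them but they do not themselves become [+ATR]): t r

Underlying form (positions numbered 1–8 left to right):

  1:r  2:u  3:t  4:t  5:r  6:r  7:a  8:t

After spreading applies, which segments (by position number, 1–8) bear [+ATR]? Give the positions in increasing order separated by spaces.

From /u/ at 2 rightward: 3 /t/ transparent; 4 /t/ transparent; 5 /r/ transparent; 6 /r/ transparent; 7 /a/ → [+ATR]; 8 /t/ transparent; word edge.
From /u/ at 2 leftward: 1 /r/ transparent; word edge.

2 7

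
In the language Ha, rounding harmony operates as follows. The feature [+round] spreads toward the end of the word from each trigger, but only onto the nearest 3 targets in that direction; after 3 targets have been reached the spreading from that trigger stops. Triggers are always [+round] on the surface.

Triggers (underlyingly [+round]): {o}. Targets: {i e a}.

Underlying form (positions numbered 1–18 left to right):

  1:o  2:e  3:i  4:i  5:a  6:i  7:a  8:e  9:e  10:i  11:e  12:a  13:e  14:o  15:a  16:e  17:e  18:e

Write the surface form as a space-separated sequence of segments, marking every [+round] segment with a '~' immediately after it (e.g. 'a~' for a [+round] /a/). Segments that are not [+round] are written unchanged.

From /o/ at 1 rightward: 2 /e/ → [+round]; 3 /i/ → [+round]; 4 /i/ → [+round]; bound reached.
From /o/ at 14 rightward: 15 /a/ → [+round]; 16 /e/ → [+round]; 17 /e/ → [+round]; bound reached.
Targets with no active source: positions 5 6 7 8 9 10 11 12 13 18 stay [-round].
[+round] positions on the surface: 1 2 3 4 14 15 16 17.

o~ e~ i~ i~ a i a e e i e a e o~ a~ e~ e~ e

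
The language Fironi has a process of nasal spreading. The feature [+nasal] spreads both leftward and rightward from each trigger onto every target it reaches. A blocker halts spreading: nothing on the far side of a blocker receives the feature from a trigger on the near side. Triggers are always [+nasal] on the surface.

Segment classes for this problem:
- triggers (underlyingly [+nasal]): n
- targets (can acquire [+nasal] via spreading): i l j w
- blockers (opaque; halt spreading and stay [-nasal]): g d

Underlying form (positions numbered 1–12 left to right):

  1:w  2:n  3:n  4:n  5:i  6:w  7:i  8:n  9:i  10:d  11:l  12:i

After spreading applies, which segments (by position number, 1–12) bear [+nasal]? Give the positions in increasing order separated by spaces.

From /n/ at 2 rightward: 3 /n/ is itself a trigger — this domain ends here.
From /n/ at 2 leftward: 1 /w/ → [+nasal]; word edge.
From /n/ at 3 rightward: 4 /n/ is itself a trigger — this domain ends here.
From /n/ at 3 leftward: 2 /n/ is itself a trigger — this domain ends here.
From /n/ at 4 rightward: 5 /i/ → [+nasal]; 6 /w/ → [+nasal]; 7 /i/ → [+nasal]; 8 /n/ is itself a trigger — this domain ends here.
From /n/ at 4 leftward: 3 /n/ is itself a trigger — this domain ends here.
From /n/ at 8 rightward: 9 /i/ → [+nasal]; 10 /d/ blocks.
From /n/ at 8 leftward: 7 /i/ → [+nasal]; 6 /w/ → [+nasal]; 5 /i/ → [+nasal]; 4 /n/ is itself a trigger — this domain ends here.
Targets with no active source: positions 11 12 stay [-nasal].

1 2 3 4 5 6 7 8 9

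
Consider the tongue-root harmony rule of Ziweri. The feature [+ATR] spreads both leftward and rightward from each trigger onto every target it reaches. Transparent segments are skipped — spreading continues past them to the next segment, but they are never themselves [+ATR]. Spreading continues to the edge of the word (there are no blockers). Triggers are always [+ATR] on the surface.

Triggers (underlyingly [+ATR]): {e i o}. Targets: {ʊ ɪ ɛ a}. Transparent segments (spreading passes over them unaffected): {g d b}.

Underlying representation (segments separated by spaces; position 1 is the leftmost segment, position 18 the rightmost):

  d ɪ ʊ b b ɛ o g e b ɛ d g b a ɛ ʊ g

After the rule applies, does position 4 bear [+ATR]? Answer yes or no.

From /o/ at 7 rightward: 8 /g/ transparent; 9 /e/ is itself a trigger — this domain ends here.
From /o/ at 7 leftward: 6 /ɛ/ → [+ATR]; 5 /b/ transparent; 4 /b/ transparent; 3 /ʊ/ → [+ATR]; 2 /ɪ/ → [+ATR]; 1 /d/ transparent; word edge.
From /e/ at 9 rightward: 10 /b/ transparent; 11 /ɛ/ → [+ATR]; 12 /d/ transparent; 13 /g/ transparent; 14 /b/ transparent; 15 /a/ → [+ATR]; 16 /ɛ/ → [+ATR]; 17 /ʊ/ → [+ATR]; 18 /g/ transparent; word edge.
From /e/ at 9 leftward: 8 /g/ transparent; 7 /o/ is itself a trigger — this domain ends here.
[+ATR] positions on the surface: 2 3 6 7 9 11 15 16 17.

no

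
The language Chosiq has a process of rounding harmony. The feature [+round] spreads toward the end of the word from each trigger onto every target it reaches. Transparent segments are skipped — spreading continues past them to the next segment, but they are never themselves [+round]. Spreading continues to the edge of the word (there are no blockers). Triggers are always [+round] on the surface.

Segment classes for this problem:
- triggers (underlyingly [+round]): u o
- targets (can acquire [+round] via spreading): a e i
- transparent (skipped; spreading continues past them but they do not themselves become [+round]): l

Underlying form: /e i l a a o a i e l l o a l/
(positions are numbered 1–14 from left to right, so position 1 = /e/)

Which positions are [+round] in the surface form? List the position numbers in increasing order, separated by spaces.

From /o/ at 6 rightward: 7 /a/ → [+round]; 8 /i/ → [+round]; 9 /e/ → [+round]; 10 /l/ transparent; 11 /l/ transparent; 12 /o/ is itself a trigger — this domain ends here.
From /o/ at 12 rightward: 13 /a/ → [+round]; 14 /l/ transparent; word edge.
Targets with no active source: positions 1 2 4 5 stay [-round].

6 7 8 9 12 13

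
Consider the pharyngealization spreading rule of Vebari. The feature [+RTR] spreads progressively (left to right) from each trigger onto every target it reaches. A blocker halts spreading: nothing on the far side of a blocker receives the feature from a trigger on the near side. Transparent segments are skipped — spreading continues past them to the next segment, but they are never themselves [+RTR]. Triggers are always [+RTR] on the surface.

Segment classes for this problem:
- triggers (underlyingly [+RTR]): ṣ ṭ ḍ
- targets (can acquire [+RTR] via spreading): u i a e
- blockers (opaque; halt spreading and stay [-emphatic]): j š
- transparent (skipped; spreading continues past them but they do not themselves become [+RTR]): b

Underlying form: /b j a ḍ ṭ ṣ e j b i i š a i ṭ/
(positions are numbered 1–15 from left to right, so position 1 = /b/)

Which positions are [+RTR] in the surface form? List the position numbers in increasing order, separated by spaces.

From /ḍ/ at 4 rightward: 5 /ṭ/ is itself a trigger — this domain ends here.
From /ṭ/ at 5 rightward: 6 /ṣ/ is itself a trigger — this domain ends here.
From /ṣ/ at 6 rightward: 7 /e/ → [+RTR]; 8 /j/ blocks.
From /ṭ/ at 15 rightward: word edge.
Targets with no active source: positions 3 10 11 13 14 stay [-emphatic].

4 5 6 7 15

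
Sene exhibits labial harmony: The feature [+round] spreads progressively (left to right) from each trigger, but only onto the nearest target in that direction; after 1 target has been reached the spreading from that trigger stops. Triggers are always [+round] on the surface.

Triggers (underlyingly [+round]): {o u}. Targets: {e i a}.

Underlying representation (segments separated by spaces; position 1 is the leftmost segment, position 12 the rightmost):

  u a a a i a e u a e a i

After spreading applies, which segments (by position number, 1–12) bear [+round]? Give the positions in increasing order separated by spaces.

1 2 8 9

From /u/ at 1 rightward: 2 /a/ → [+round]; bound reached.
From /u/ at 8 rightward: 9 /a/ → [+round]; bound reached.
Targets with no active source: positions 3 4 5 6 7 10 11 12 stay [-round].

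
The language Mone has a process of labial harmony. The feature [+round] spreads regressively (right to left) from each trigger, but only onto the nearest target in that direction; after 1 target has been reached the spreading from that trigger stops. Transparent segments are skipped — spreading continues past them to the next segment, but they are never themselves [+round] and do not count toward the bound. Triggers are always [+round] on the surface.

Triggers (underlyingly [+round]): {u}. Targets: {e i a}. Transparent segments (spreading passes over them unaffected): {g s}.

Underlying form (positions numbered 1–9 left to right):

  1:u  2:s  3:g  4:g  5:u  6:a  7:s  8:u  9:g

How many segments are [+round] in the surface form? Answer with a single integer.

4

From /u/ at 1 leftward: word edge.
From /u/ at 5 leftward: 4 /g/ transparent; 3 /g/ transparent; 2 /s/ transparent; 1 /u/ is itself a trigger — this domain ends here.
From /u/ at 8 leftward: 7 /s/ transparent; 6 /a/ → [+round]; bound reached.
[+round] positions on the surface: 1 5 6 8.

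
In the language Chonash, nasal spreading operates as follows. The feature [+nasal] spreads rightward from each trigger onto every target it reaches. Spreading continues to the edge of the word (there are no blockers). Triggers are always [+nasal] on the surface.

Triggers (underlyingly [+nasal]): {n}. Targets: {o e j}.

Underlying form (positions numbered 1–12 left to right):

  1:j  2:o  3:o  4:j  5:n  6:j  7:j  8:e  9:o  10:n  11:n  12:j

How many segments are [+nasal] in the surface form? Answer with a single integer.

From /n/ at 5 rightward: 6 /j/ → [+nasal]; 7 /j/ → [+nasal]; 8 /e/ → [+nasal]; 9 /o/ → [+nasal]; 10 /n/ is itself a trigger — this domain ends here.
From /n/ at 10 rightward: 11 /n/ is itself a trigger — this domain ends here.
From /n/ at 11 rightward: 12 /j/ → [+nasal]; word edge.
Targets with no active source: positions 1 2 3 4 stay [-nasal].
[+nasal] positions on the surface: 5 6 7 8 9 10 11 12.

8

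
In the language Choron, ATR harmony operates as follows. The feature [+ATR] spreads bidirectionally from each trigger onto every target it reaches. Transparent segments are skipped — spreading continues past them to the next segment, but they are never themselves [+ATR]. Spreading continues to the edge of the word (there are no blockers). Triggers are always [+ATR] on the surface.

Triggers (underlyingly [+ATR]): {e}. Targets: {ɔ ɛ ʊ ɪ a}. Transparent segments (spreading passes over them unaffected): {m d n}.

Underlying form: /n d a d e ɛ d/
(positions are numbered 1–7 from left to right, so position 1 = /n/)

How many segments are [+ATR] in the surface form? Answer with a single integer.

From /e/ at 5 rightward: 6 /ɛ/ → [+ATR]; 7 /d/ transparent; word edge.
From /e/ at 5 leftward: 4 /d/ transparent; 3 /a/ → [+ATR]; 2 /d/ transparent; 1 /n/ transparent; word edge.
[+ATR] positions on the surface: 3 5 6.

3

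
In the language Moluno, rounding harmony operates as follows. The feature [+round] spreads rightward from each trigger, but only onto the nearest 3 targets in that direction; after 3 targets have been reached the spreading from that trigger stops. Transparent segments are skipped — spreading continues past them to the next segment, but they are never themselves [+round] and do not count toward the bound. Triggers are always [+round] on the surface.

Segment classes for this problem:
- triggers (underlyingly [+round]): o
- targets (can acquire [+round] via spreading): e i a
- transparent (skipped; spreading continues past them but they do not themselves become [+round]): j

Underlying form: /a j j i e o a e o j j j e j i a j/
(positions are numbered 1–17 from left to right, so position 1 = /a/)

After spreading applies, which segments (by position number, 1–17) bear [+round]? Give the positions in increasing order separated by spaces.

From /o/ at 6 rightward: 7 /a/ → [+round]; 8 /e/ → [+round]; 9 /o/ is itself a trigger — this domain ends here.
From /o/ at 9 rightward: 10 /j/ transparent; 11 /j/ transparent; 12 /j/ transparent; 13 /e/ → [+round]; 14 /j/ transparent; 15 /i/ → [+round]; 16 /a/ → [+round]; bound reached.
Targets with no active source: positions 1 4 5 stay [-round].

6 7 8 9 13 15 16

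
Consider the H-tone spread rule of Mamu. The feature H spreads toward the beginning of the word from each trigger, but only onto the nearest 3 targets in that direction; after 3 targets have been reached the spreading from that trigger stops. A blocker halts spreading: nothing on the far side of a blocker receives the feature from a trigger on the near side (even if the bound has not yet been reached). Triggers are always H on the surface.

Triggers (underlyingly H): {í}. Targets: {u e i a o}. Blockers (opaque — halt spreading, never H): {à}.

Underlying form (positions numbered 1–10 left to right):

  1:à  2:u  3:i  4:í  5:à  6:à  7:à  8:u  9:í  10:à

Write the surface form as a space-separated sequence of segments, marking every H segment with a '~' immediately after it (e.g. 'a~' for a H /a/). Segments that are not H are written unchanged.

à u~ i~ í~ à à à u~ í~ à

From /í/ at 4 leftward: 3 /i/ → H; 2 /u/ → H; 1 /à/ blocks.
From /í/ at 9 leftward: 8 /u/ → H; 7 /à/ blocks.
H positions on the surface: 2 3 4 8 9.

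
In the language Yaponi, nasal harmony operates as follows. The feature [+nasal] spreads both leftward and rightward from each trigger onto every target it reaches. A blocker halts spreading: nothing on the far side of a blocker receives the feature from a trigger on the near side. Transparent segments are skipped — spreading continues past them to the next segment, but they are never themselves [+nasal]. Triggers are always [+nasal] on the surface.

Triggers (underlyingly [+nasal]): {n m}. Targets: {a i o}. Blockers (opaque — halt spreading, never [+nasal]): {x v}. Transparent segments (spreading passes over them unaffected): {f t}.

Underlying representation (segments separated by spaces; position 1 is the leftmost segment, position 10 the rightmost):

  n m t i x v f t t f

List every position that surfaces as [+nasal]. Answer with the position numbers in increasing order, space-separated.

From /n/ at 1 rightward: 2 /m/ is itself a trigger — this domain ends here.
From /n/ at 1 leftward: word edge.
From /m/ at 2 rightward: 3 /t/ transparent; 4 /i/ → [+nasal]; 5 /x/ blocks.
From /m/ at 2 leftward: 1 /n/ is itself a trigger — this domain ends here.

1 2 4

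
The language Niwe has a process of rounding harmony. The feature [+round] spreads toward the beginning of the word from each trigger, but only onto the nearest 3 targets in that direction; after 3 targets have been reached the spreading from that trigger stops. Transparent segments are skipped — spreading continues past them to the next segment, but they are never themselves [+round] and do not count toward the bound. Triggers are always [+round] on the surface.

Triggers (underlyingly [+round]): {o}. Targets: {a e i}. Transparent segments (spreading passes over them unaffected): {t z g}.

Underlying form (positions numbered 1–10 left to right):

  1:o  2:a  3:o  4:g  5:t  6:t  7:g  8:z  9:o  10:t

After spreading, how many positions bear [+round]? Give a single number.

From /o/ at 1 leftward: word edge.
From /o/ at 3 leftward: 2 /a/ → [+round]; 1 /o/ is itself a trigger — this domain ends here.
From /o/ at 9 leftward: 8 /z/ transparent; 7 /g/ transparent; 6 /t/ transparent; 5 /t/ transparent; 4 /g/ transparent; 3 /o/ is itself a trigger — this domain ends here.
[+round] positions on the surface: 1 2 3 9.

4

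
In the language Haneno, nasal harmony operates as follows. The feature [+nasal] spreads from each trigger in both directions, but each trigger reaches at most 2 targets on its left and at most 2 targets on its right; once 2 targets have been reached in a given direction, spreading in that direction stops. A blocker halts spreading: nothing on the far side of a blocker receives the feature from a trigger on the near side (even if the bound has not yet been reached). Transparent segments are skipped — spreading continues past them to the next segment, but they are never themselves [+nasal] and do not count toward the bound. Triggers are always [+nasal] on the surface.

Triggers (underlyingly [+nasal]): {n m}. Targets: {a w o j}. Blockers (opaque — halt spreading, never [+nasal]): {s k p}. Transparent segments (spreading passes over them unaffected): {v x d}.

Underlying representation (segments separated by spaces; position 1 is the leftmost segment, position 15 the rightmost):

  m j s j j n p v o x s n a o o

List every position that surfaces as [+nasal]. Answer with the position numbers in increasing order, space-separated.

From /m/ at 1 rightward: 2 /j/ → [+nasal]; 3 /s/ blocks.
From /m/ at 1 leftward: word edge.
From /n/ at 6 rightward: 7 /p/ blocks.
From /n/ at 6 leftward: 5 /j/ → [+nasal]; 4 /j/ → [+nasal]; bound reached.
From /n/ at 12 rightward: 13 /a/ → [+nasal]; 14 /o/ → [+nasal]; bound reached.
From /n/ at 12 leftward: 11 /s/ blocks.
Targets with no active source: positions 9 15 stay [-nasal].

1 2 4 5 6 12 13 14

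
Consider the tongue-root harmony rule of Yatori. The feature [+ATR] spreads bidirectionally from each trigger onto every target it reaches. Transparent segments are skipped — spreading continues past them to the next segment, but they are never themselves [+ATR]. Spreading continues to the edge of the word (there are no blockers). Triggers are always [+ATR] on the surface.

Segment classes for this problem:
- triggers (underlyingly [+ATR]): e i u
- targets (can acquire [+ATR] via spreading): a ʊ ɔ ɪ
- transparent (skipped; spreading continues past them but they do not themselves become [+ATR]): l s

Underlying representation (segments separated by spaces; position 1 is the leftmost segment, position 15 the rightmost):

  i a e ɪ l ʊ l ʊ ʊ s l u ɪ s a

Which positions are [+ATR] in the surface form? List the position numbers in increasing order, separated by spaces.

From /i/ at 1 rightward: 2 /a/ → [+ATR]; 3 /e/ is itself a trigger — this domain ends here.
From /i/ at 1 leftward: word edge.
From /e/ at 3 rightward: 4 /ɪ/ → [+ATR]; 5 /l/ transparent; 6 /ʊ/ → [+ATR]; 7 /l/ transparent; 8 /ʊ/ → [+ATR]; 9 /ʊ/ → [+ATR]; 10 /s/ transparent; 11 /l/ transparent; 12 /u/ is itself a trigger — this domain ends here.
From /e/ at 3 leftward: 2 /a/ → [+ATR]; 1 /i/ is itself a trigger — this domain ends here.
From /u/ at 12 rightward: 13 /ɪ/ → [+ATR]; 14 /s/ transparent; 15 /a/ → [+ATR]; word edge.
From /u/ at 12 leftward: 11 /l/ transparent; 10 /s/ transparent; 9 /ʊ/ → [+ATR]; 8 /ʊ/ → [+ATR]; 7 /l/ transparent; 6 /ʊ/ → [+ATR]; 5 /l/ transparent; 4 /ɪ/ → [+ATR]; 3 /e/ is itself a trigger — this domain ends here.

1 2 3 4 6 8 9 12 13 15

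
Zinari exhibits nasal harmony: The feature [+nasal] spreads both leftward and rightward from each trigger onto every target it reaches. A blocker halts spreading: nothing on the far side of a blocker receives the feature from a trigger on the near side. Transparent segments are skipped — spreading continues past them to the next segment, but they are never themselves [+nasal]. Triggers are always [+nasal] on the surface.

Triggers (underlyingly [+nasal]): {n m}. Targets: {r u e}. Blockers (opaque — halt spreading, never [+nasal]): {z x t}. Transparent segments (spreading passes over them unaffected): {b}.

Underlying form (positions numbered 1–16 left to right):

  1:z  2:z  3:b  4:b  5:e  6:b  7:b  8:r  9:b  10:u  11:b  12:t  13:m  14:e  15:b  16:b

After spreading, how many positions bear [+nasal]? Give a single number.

2

From /m/ at 13 rightward: 14 /e/ → [+nasal]; 15 /b/ transparent; 16 /b/ transparent; word edge.
From /m/ at 13 leftward: 12 /t/ blocks.
Targets with no active source: positions 5 8 10 stay [-nasal].
[+nasal] positions on the surface: 13 14.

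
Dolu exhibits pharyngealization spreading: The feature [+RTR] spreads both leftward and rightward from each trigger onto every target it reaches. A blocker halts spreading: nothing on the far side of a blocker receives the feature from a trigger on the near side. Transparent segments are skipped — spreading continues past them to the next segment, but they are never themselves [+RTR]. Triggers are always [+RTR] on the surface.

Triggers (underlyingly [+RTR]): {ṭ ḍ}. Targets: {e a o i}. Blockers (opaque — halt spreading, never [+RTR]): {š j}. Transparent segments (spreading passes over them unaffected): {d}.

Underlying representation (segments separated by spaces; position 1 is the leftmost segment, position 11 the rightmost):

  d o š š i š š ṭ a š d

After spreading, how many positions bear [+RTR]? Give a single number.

From /ṭ/ at 8 rightward: 9 /a/ → [+RTR]; 10 /š/ blocks.
From /ṭ/ at 8 leftward: 7 /š/ blocks.
Targets with no active source: positions 2 5 stay [-emphatic].
[+RTR] positions on the surface: 8 9.

2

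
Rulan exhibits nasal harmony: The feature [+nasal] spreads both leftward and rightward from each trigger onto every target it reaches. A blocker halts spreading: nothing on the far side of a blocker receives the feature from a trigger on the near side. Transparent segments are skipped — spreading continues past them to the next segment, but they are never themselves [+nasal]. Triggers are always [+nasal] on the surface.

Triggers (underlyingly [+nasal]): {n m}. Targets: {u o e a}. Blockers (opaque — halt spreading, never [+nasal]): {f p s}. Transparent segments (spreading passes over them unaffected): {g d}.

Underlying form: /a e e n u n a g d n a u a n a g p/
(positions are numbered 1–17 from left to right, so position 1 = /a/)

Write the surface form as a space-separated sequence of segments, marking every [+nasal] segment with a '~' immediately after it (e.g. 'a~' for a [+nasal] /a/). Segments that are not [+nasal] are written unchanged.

From /n/ at 4 rightward: 5 /u/ → [+nasal]; 6 /n/ is itself a trigger — this domain ends here.
From /n/ at 4 leftward: 3 /e/ → [+nasal]; 2 /e/ → [+nasal]; 1 /a/ → [+nasal]; word edge.
From /n/ at 6 rightward: 7 /a/ → [+nasal]; 8 /g/ transparent; 9 /d/ transparent; 10 /n/ is itself a trigger — this domain ends here.
From /n/ at 6 leftward: 5 /u/ → [+nasal]; 4 /n/ is itself a trigger — this domain ends here.
From /n/ at 10 rightward: 11 /a/ → [+nasal]; 12 /u/ → [+nasal]; 13 /a/ → [+nasal]; 14 /n/ is itself a trigger — this domain ends here.
From /n/ at 10 leftward: 9 /d/ transparent; 8 /g/ transparent; 7 /a/ → [+nasal]; 6 /n/ is itself a trigger — this domain ends here.
From /n/ at 14 rightward: 15 /a/ → [+nasal]; 16 /g/ transparent; 17 /p/ blocks.
From /n/ at 14 leftward: 13 /a/ → [+nasal]; 12 /u/ → [+nasal]; 11 /a/ → [+nasal]; 10 /n/ is itself a trigger — this domain ends here.
[+nasal] positions on the surface: 1 2 3 4 5 6 7 10 11 12 13 14 15.

a~ e~ e~ n~ u~ n~ a~ g d n~ a~ u~ a~ n~ a~ g p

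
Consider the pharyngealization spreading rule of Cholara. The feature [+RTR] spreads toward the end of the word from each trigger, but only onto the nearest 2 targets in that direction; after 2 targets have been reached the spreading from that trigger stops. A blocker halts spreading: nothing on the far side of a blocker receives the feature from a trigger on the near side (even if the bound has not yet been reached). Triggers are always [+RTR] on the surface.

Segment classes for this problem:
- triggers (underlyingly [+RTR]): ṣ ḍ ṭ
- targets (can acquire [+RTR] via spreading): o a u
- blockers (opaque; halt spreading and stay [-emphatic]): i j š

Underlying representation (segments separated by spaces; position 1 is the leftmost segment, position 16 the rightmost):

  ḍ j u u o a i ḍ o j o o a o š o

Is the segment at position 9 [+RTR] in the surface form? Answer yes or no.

From /ḍ/ at 1 rightward: 2 /j/ blocks.
From /ḍ/ at 8 rightward: 9 /o/ → [+RTR]; 10 /j/ blocks.
Targets with no active source: positions 3 4 5 6 11 12 13 14 16 stay [-emphatic].
[+RTR] positions on the surface: 1 8 9.

yes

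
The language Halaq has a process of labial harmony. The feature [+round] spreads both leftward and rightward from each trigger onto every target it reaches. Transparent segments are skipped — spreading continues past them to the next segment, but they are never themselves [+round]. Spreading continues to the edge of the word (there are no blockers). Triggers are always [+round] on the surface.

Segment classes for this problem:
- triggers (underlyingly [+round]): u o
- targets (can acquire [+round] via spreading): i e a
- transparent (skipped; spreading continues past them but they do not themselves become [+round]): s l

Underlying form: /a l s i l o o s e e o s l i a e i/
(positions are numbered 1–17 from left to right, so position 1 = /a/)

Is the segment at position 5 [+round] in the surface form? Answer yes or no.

From /o/ at 6 rightward: 7 /o/ is itself a trigger — this domain ends here.
From /o/ at 6 leftward: 5 /l/ transparent; 4 /i/ → [+round]; 3 /s/ transparent; 2 /l/ transparent; 1 /a/ → [+round]; word edge.
From /o/ at 7 rightward: 8 /s/ transparent; 9 /e/ → [+round]; 10 /e/ → [+round]; 11 /o/ is itself a trigger — this domain ends here.
From /o/ at 7 leftward: 6 /o/ is itself a trigger — this domain ends here.
From /o/ at 11 rightward: 12 /s/ transparent; 13 /l/ transparent; 14 /i/ → [+round]; 15 /a/ → [+round]; 16 /e/ → [+round]; 17 /i/ → [+round]; word edge.
From /o/ at 11 leftward: 10 /e/ → [+round]; 9 /e/ → [+round]; 8 /s/ transparent; 7 /o/ is itself a trigger — this domain ends here.
[+round] positions on the surface: 1 4 6 7 9 10 11 14 15 16 17.

no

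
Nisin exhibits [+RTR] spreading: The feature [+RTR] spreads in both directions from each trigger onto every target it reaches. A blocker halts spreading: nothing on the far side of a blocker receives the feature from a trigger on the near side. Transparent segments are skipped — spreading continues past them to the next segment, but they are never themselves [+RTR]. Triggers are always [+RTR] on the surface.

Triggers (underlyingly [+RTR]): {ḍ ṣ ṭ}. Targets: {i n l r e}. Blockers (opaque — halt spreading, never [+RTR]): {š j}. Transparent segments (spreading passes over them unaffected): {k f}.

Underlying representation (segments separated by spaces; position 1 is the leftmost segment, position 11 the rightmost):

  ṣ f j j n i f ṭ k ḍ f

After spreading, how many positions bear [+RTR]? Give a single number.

5

From /ṣ/ at 1 rightward: 2 /f/ transparent; 3 /j/ blocks.
From /ṣ/ at 1 leftward: word edge.
From /ṭ/ at 8 rightward: 9 /k/ transparent; 10 /ḍ/ is itself a trigger — this domain ends here.
From /ṭ/ at 8 leftward: 7 /f/ transparent; 6 /i/ → [+RTR]; 5 /n/ → [+RTR]; 4 /j/ blocks.
From /ḍ/ at 10 rightward: 11 /f/ transparent; word edge.
From /ḍ/ at 10 leftward: 9 /k/ transparent; 8 /ṭ/ is itself a trigger — this domain ends here.
[+RTR] positions on the surface: 1 5 6 8 10.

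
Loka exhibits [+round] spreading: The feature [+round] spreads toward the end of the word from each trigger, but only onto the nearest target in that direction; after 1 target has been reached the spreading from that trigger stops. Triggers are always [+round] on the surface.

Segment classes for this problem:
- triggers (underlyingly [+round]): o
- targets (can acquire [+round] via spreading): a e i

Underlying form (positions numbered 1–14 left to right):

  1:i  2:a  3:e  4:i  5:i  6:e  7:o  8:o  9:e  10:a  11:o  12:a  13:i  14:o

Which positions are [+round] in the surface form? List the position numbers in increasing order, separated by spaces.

From /o/ at 7 rightward: 8 /o/ is itself a trigger — this domain ends here.
From /o/ at 8 rightward: 9 /e/ → [+round]; bound reached.
From /o/ at 11 rightward: 12 /a/ → [+round]; bound reached.
From /o/ at 14 rightward: word edge.
Targets with no active source: positions 1 2 3 4 5 6 10 13 stay [-round].

7 8 9 11 12 14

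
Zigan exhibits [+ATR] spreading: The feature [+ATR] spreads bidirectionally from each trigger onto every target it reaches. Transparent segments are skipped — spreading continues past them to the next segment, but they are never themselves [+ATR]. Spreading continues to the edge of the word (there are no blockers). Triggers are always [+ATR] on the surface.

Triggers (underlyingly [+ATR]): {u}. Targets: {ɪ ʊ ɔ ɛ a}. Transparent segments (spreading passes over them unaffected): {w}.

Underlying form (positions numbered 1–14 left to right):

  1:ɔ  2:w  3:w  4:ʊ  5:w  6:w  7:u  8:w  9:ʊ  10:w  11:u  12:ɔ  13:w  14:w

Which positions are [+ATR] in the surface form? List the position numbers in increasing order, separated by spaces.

From /u/ at 7 rightward: 8 /w/ transparent; 9 /ʊ/ → [+ATR]; 10 /w/ transparent; 11 /u/ is itself a trigger — this domain ends here.
From /u/ at 7 leftward: 6 /w/ transparent; 5 /w/ transparent; 4 /ʊ/ → [+ATR]; 3 /w/ transparent; 2 /w/ transparent; 1 /ɔ/ → [+ATR]; word edge.
From /u/ at 11 rightward: 12 /ɔ/ → [+ATR]; 13 /w/ transparent; 14 /w/ transparent; word edge.
From /u/ at 11 leftward: 10 /w/ transparent; 9 /ʊ/ → [+ATR]; 8 /w/ transparent; 7 /u/ is itself a trigger — this domain ends here.

1 4 7 9 11 12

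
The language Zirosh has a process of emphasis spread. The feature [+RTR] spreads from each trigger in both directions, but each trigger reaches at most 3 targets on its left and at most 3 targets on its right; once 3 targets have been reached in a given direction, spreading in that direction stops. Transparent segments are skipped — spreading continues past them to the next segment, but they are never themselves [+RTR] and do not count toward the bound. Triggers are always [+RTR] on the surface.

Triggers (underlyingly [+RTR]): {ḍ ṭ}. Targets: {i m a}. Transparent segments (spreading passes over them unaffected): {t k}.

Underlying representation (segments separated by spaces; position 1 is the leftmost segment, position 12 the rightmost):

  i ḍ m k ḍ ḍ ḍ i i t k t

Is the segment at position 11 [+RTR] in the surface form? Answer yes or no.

no

From /ḍ/ at 2 rightward: 3 /m/ → [+RTR]; 4 /k/ transparent; 5 /ḍ/ is itself a trigger — this domain ends here.
From /ḍ/ at 2 leftward: 1 /i/ → [+RTR]; word edge.
From /ḍ/ at 5 rightward: 6 /ḍ/ is itself a trigger — this domain ends here.
From /ḍ/ at 5 leftward: 4 /k/ transparent; 3 /m/ → [+RTR]; 2 /ḍ/ is itself a trigger — this domain ends here.
From /ḍ/ at 6 rightward: 7 /ḍ/ is itself a trigger — this domain ends here.
From /ḍ/ at 6 leftward: 5 /ḍ/ is itself a trigger — this domain ends here.
From /ḍ/ at 7 rightward: 8 /i/ → [+RTR]; 9 /i/ → [+RTR]; 10 /t/ transparent; 11 /k/ transparent; 12 /t/ transparent; word edge.
From /ḍ/ at 7 leftward: 6 /ḍ/ is itself a trigger — this domain ends here.
[+RTR] positions on the surface: 1 2 3 5 6 7 8 9.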